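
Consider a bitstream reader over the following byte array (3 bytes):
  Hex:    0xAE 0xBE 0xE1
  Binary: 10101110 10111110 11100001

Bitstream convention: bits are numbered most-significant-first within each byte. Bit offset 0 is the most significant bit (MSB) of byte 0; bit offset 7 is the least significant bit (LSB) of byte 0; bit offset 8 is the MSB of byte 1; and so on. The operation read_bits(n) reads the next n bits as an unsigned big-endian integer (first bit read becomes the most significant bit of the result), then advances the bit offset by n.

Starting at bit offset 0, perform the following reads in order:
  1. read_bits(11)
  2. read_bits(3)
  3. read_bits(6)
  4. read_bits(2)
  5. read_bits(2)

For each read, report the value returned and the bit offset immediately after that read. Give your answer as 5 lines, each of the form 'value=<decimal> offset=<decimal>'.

Answer: value=1397 offset=11
value=7 offset=14
value=46 offset=20
value=0 offset=22
value=1 offset=24

Derivation:
Read 1: bits[0:11] width=11 -> value=1397 (bin 10101110101); offset now 11 = byte 1 bit 3; 13 bits remain
Read 2: bits[11:14] width=3 -> value=7 (bin 111); offset now 14 = byte 1 bit 6; 10 bits remain
Read 3: bits[14:20] width=6 -> value=46 (bin 101110); offset now 20 = byte 2 bit 4; 4 bits remain
Read 4: bits[20:22] width=2 -> value=0 (bin 00); offset now 22 = byte 2 bit 6; 2 bits remain
Read 5: bits[22:24] width=2 -> value=1 (bin 01); offset now 24 = byte 3 bit 0; 0 bits remain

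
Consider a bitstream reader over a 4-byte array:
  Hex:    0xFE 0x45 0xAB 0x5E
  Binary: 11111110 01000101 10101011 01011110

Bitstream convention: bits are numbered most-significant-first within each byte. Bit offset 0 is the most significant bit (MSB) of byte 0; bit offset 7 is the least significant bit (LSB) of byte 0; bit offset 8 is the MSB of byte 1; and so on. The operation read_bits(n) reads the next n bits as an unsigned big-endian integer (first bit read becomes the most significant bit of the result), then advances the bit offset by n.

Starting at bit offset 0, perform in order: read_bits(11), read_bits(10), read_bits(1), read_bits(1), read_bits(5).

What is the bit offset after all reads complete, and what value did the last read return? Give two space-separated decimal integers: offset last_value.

Read 1: bits[0:11] width=11 -> value=2034 (bin 11111110010); offset now 11 = byte 1 bit 3; 21 bits remain
Read 2: bits[11:21] width=10 -> value=181 (bin 0010110101); offset now 21 = byte 2 bit 5; 11 bits remain
Read 3: bits[21:22] width=1 -> value=0 (bin 0); offset now 22 = byte 2 bit 6; 10 bits remain
Read 4: bits[22:23] width=1 -> value=1 (bin 1); offset now 23 = byte 2 bit 7; 9 bits remain
Read 5: bits[23:28] width=5 -> value=21 (bin 10101); offset now 28 = byte 3 bit 4; 4 bits remain

Answer: 28 21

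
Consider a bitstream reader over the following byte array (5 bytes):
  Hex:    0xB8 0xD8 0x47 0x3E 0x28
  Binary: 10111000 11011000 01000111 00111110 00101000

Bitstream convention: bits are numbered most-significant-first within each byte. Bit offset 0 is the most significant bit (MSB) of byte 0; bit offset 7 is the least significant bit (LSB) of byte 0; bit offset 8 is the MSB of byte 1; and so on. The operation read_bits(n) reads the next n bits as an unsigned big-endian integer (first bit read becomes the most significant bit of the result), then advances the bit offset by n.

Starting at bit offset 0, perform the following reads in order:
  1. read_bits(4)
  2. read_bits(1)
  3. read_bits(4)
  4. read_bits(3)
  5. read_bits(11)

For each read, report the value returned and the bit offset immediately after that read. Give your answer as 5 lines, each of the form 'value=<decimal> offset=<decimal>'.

Answer: value=11 offset=4
value=1 offset=5
value=1 offset=9
value=5 offset=12
value=1059 offset=23

Derivation:
Read 1: bits[0:4] width=4 -> value=11 (bin 1011); offset now 4 = byte 0 bit 4; 36 bits remain
Read 2: bits[4:5] width=1 -> value=1 (bin 1); offset now 5 = byte 0 bit 5; 35 bits remain
Read 3: bits[5:9] width=4 -> value=1 (bin 0001); offset now 9 = byte 1 bit 1; 31 bits remain
Read 4: bits[9:12] width=3 -> value=5 (bin 101); offset now 12 = byte 1 bit 4; 28 bits remain
Read 5: bits[12:23] width=11 -> value=1059 (bin 10000100011); offset now 23 = byte 2 bit 7; 17 bits remain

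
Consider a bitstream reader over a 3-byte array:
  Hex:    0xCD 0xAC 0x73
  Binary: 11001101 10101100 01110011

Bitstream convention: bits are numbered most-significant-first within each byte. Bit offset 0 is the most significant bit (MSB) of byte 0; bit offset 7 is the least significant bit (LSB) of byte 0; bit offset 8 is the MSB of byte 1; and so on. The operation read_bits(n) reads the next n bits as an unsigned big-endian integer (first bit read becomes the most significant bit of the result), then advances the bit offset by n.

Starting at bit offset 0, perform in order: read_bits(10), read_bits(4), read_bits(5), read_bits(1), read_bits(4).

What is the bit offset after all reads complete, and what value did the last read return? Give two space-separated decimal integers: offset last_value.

Answer: 24 3

Derivation:
Read 1: bits[0:10] width=10 -> value=822 (bin 1100110110); offset now 10 = byte 1 bit 2; 14 bits remain
Read 2: bits[10:14] width=4 -> value=11 (bin 1011); offset now 14 = byte 1 bit 6; 10 bits remain
Read 3: bits[14:19] width=5 -> value=3 (bin 00011); offset now 19 = byte 2 bit 3; 5 bits remain
Read 4: bits[19:20] width=1 -> value=1 (bin 1); offset now 20 = byte 2 bit 4; 4 bits remain
Read 5: bits[20:24] width=4 -> value=3 (bin 0011); offset now 24 = byte 3 bit 0; 0 bits remain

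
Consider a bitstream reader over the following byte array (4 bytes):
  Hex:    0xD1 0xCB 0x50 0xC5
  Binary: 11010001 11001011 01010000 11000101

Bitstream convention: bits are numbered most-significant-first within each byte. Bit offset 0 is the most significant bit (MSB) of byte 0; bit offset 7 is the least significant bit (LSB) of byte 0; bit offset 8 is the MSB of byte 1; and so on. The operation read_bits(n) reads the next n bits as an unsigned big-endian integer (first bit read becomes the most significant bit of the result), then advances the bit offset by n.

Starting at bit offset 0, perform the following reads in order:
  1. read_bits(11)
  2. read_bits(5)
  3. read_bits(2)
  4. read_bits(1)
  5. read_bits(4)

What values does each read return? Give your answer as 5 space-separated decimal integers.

Read 1: bits[0:11] width=11 -> value=1678 (bin 11010001110); offset now 11 = byte 1 bit 3; 21 bits remain
Read 2: bits[11:16] width=5 -> value=11 (bin 01011); offset now 16 = byte 2 bit 0; 16 bits remain
Read 3: bits[16:18] width=2 -> value=1 (bin 01); offset now 18 = byte 2 bit 2; 14 bits remain
Read 4: bits[18:19] width=1 -> value=0 (bin 0); offset now 19 = byte 2 bit 3; 13 bits remain
Read 5: bits[19:23] width=4 -> value=8 (bin 1000); offset now 23 = byte 2 bit 7; 9 bits remain

Answer: 1678 11 1 0 8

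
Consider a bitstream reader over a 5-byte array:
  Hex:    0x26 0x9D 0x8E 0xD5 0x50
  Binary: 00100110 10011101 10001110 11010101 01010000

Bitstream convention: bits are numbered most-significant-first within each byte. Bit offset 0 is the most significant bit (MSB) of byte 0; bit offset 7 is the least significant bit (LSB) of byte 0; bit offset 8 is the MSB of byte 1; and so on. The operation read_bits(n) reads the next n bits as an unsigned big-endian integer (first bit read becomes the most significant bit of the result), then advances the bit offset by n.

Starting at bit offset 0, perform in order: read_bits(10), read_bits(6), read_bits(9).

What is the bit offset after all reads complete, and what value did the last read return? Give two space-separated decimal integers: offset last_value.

Read 1: bits[0:10] width=10 -> value=154 (bin 0010011010); offset now 10 = byte 1 bit 2; 30 bits remain
Read 2: bits[10:16] width=6 -> value=29 (bin 011101); offset now 16 = byte 2 bit 0; 24 bits remain
Read 3: bits[16:25] width=9 -> value=285 (bin 100011101); offset now 25 = byte 3 bit 1; 15 bits remain

Answer: 25 285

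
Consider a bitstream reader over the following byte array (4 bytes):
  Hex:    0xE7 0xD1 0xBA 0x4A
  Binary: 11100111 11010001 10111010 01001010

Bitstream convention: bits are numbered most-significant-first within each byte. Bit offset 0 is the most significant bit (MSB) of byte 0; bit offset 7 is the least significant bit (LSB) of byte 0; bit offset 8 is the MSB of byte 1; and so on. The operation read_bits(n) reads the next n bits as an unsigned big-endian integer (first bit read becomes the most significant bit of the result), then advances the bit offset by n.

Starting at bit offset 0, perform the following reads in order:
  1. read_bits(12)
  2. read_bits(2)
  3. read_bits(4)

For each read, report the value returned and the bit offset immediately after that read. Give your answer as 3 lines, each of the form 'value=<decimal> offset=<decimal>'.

Answer: value=3709 offset=12
value=0 offset=14
value=6 offset=18

Derivation:
Read 1: bits[0:12] width=12 -> value=3709 (bin 111001111101); offset now 12 = byte 1 bit 4; 20 bits remain
Read 2: bits[12:14] width=2 -> value=0 (bin 00); offset now 14 = byte 1 bit 6; 18 bits remain
Read 3: bits[14:18] width=4 -> value=6 (bin 0110); offset now 18 = byte 2 bit 2; 14 bits remain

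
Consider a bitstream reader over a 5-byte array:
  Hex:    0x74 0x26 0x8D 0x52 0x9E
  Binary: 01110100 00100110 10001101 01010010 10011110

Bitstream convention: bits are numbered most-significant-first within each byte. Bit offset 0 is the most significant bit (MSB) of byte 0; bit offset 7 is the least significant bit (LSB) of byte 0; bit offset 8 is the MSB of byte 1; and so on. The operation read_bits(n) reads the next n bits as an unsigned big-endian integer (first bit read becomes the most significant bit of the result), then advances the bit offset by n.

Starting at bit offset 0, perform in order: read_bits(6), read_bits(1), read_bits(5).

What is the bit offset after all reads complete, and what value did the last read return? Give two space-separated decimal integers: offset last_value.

Answer: 12 2

Derivation:
Read 1: bits[0:6] width=6 -> value=29 (bin 011101); offset now 6 = byte 0 bit 6; 34 bits remain
Read 2: bits[6:7] width=1 -> value=0 (bin 0); offset now 7 = byte 0 bit 7; 33 bits remain
Read 3: bits[7:12] width=5 -> value=2 (bin 00010); offset now 12 = byte 1 bit 4; 28 bits remain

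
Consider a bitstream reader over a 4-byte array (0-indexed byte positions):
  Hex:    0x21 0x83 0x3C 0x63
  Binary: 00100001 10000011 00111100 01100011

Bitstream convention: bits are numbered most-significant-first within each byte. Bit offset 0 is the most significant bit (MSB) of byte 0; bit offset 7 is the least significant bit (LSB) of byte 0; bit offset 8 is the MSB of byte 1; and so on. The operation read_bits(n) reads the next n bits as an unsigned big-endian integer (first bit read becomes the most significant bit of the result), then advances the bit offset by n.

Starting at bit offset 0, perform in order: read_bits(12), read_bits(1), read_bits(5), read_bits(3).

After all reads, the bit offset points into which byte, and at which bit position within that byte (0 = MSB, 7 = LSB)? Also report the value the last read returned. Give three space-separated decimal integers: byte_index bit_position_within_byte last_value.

Read 1: bits[0:12] width=12 -> value=536 (bin 001000011000); offset now 12 = byte 1 bit 4; 20 bits remain
Read 2: bits[12:13] width=1 -> value=0 (bin 0); offset now 13 = byte 1 bit 5; 19 bits remain
Read 3: bits[13:18] width=5 -> value=12 (bin 01100); offset now 18 = byte 2 bit 2; 14 bits remain
Read 4: bits[18:21] width=3 -> value=7 (bin 111); offset now 21 = byte 2 bit 5; 11 bits remain

Answer: 2 5 7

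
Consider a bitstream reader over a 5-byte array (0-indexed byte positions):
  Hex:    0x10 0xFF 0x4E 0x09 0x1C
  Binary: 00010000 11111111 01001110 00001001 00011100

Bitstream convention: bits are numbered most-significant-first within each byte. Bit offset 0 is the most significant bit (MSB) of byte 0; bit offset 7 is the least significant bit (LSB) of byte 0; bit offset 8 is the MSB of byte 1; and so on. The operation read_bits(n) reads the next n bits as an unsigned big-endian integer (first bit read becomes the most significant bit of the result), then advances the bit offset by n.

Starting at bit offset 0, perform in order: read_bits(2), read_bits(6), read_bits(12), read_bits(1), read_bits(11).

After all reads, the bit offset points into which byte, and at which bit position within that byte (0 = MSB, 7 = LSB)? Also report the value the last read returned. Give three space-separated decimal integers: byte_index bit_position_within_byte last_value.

Answer: 4 0 1545

Derivation:
Read 1: bits[0:2] width=2 -> value=0 (bin 00); offset now 2 = byte 0 bit 2; 38 bits remain
Read 2: bits[2:8] width=6 -> value=16 (bin 010000); offset now 8 = byte 1 bit 0; 32 bits remain
Read 3: bits[8:20] width=12 -> value=4084 (bin 111111110100); offset now 20 = byte 2 bit 4; 20 bits remain
Read 4: bits[20:21] width=1 -> value=1 (bin 1); offset now 21 = byte 2 bit 5; 19 bits remain
Read 5: bits[21:32] width=11 -> value=1545 (bin 11000001001); offset now 32 = byte 4 bit 0; 8 bits remain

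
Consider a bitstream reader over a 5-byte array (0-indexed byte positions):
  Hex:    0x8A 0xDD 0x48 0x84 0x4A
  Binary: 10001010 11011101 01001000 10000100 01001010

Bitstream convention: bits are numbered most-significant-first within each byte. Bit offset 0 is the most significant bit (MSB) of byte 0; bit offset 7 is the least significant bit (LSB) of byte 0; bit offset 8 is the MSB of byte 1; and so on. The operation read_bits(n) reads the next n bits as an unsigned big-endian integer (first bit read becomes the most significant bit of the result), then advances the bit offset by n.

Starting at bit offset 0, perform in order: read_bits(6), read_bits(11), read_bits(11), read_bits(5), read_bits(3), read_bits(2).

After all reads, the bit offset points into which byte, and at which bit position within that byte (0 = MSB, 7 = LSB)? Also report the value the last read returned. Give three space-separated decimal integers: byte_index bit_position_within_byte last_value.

Read 1: bits[0:6] width=6 -> value=34 (bin 100010); offset now 6 = byte 0 bit 6; 34 bits remain
Read 2: bits[6:17] width=11 -> value=1466 (bin 10110111010); offset now 17 = byte 2 bit 1; 23 bits remain
Read 3: bits[17:28] width=11 -> value=1160 (bin 10010001000); offset now 28 = byte 3 bit 4; 12 bits remain
Read 4: bits[28:33] width=5 -> value=8 (bin 01000); offset now 33 = byte 4 bit 1; 7 bits remain
Read 5: bits[33:36] width=3 -> value=4 (bin 100); offset now 36 = byte 4 bit 4; 4 bits remain
Read 6: bits[36:38] width=2 -> value=2 (bin 10); offset now 38 = byte 4 bit 6; 2 bits remain

Answer: 4 6 2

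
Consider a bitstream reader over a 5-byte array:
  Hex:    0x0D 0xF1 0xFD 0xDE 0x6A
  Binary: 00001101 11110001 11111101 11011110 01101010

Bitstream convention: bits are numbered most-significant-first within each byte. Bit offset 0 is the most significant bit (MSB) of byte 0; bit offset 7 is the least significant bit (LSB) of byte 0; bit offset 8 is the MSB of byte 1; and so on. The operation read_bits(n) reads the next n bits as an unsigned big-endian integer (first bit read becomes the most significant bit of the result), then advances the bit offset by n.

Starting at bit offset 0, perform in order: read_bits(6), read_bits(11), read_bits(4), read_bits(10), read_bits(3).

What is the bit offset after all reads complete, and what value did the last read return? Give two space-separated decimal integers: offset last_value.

Answer: 34 1

Derivation:
Read 1: bits[0:6] width=6 -> value=3 (bin 000011); offset now 6 = byte 0 bit 6; 34 bits remain
Read 2: bits[6:17] width=11 -> value=995 (bin 01111100011); offset now 17 = byte 2 bit 1; 23 bits remain
Read 3: bits[17:21] width=4 -> value=15 (bin 1111); offset now 21 = byte 2 bit 5; 19 bits remain
Read 4: bits[21:31] width=10 -> value=751 (bin 1011101111); offset now 31 = byte 3 bit 7; 9 bits remain
Read 5: bits[31:34] width=3 -> value=1 (bin 001); offset now 34 = byte 4 bit 2; 6 bits remain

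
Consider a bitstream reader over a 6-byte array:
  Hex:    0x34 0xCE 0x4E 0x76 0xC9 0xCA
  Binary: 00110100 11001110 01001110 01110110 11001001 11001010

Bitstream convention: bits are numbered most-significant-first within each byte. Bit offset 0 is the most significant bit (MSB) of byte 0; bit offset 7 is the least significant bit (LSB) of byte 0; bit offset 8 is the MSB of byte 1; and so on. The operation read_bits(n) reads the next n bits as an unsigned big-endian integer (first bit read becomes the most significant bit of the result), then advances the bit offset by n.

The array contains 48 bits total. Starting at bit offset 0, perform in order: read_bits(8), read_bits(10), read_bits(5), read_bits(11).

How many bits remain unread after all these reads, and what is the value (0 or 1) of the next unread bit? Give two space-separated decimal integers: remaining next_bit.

Read 1: bits[0:8] width=8 -> value=52 (bin 00110100); offset now 8 = byte 1 bit 0; 40 bits remain
Read 2: bits[8:18] width=10 -> value=825 (bin 1100111001); offset now 18 = byte 2 bit 2; 30 bits remain
Read 3: bits[18:23] width=5 -> value=7 (bin 00111); offset now 23 = byte 2 bit 7; 25 bits remain
Read 4: bits[23:34] width=11 -> value=475 (bin 00111011011); offset now 34 = byte 4 bit 2; 14 bits remain

Answer: 14 0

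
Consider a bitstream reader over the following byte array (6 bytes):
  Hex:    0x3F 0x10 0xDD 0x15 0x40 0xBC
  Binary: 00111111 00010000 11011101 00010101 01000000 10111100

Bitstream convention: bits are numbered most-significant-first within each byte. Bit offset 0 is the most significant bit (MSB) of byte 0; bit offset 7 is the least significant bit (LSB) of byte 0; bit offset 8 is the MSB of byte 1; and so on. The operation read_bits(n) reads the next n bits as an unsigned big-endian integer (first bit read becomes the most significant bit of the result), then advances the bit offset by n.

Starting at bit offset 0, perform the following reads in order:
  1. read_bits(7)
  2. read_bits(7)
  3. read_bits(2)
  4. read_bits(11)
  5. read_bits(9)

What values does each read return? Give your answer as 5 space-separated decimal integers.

Answer: 31 68 0 1768 340

Derivation:
Read 1: bits[0:7] width=7 -> value=31 (bin 0011111); offset now 7 = byte 0 bit 7; 41 bits remain
Read 2: bits[7:14] width=7 -> value=68 (bin 1000100); offset now 14 = byte 1 bit 6; 34 bits remain
Read 3: bits[14:16] width=2 -> value=0 (bin 00); offset now 16 = byte 2 bit 0; 32 bits remain
Read 4: bits[16:27] width=11 -> value=1768 (bin 11011101000); offset now 27 = byte 3 bit 3; 21 bits remain
Read 5: bits[27:36] width=9 -> value=340 (bin 101010100); offset now 36 = byte 4 bit 4; 12 bits remain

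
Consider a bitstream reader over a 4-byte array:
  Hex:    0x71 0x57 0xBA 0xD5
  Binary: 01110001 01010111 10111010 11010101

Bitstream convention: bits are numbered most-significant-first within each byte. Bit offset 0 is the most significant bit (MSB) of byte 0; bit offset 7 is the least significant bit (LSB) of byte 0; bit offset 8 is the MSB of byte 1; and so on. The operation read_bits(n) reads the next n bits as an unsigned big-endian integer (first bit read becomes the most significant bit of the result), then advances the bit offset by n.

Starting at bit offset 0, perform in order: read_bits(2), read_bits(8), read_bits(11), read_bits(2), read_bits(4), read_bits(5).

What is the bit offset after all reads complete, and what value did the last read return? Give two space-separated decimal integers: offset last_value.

Answer: 32 21

Derivation:
Read 1: bits[0:2] width=2 -> value=1 (bin 01); offset now 2 = byte 0 bit 2; 30 bits remain
Read 2: bits[2:10] width=8 -> value=197 (bin 11000101); offset now 10 = byte 1 bit 2; 22 bits remain
Read 3: bits[10:21] width=11 -> value=759 (bin 01011110111); offset now 21 = byte 2 bit 5; 11 bits remain
Read 4: bits[21:23] width=2 -> value=1 (bin 01); offset now 23 = byte 2 bit 7; 9 bits remain
Read 5: bits[23:27] width=4 -> value=6 (bin 0110); offset now 27 = byte 3 bit 3; 5 bits remain
Read 6: bits[27:32] width=5 -> value=21 (bin 10101); offset now 32 = byte 4 bit 0; 0 bits remain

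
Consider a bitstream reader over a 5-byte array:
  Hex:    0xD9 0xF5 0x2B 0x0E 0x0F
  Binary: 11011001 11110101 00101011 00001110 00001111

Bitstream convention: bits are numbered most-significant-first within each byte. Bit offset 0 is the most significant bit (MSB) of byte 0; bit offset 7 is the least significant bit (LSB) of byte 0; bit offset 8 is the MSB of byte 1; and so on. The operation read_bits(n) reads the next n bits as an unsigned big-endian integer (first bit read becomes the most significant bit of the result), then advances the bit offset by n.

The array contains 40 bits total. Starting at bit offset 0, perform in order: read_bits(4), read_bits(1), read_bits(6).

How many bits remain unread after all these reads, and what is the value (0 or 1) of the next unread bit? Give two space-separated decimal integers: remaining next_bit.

Read 1: bits[0:4] width=4 -> value=13 (bin 1101); offset now 4 = byte 0 bit 4; 36 bits remain
Read 2: bits[4:5] width=1 -> value=1 (bin 1); offset now 5 = byte 0 bit 5; 35 bits remain
Read 3: bits[5:11] width=6 -> value=15 (bin 001111); offset now 11 = byte 1 bit 3; 29 bits remain

Answer: 29 1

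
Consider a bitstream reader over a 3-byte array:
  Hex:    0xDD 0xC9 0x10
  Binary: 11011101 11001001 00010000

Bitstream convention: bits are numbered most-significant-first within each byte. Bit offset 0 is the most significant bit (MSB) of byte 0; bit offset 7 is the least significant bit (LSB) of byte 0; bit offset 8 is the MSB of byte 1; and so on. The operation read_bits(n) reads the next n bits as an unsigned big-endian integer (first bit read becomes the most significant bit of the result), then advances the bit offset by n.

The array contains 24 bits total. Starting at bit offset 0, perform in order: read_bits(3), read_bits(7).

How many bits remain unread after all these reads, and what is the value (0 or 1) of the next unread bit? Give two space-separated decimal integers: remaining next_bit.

Read 1: bits[0:3] width=3 -> value=6 (bin 110); offset now 3 = byte 0 bit 3; 21 bits remain
Read 2: bits[3:10] width=7 -> value=119 (bin 1110111); offset now 10 = byte 1 bit 2; 14 bits remain

Answer: 14 0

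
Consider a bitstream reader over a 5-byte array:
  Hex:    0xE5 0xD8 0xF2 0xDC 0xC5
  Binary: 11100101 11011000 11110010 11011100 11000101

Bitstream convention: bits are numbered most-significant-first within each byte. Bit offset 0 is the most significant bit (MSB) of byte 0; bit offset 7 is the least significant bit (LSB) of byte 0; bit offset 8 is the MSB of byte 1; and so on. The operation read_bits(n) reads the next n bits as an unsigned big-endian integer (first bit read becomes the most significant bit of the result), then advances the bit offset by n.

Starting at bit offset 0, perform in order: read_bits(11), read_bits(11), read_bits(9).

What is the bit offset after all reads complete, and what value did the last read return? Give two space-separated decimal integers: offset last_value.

Read 1: bits[0:11] width=11 -> value=1838 (bin 11100101110); offset now 11 = byte 1 bit 3; 29 bits remain
Read 2: bits[11:22] width=11 -> value=1596 (bin 11000111100); offset now 22 = byte 2 bit 6; 18 bits remain
Read 3: bits[22:31] width=9 -> value=366 (bin 101101110); offset now 31 = byte 3 bit 7; 9 bits remain

Answer: 31 366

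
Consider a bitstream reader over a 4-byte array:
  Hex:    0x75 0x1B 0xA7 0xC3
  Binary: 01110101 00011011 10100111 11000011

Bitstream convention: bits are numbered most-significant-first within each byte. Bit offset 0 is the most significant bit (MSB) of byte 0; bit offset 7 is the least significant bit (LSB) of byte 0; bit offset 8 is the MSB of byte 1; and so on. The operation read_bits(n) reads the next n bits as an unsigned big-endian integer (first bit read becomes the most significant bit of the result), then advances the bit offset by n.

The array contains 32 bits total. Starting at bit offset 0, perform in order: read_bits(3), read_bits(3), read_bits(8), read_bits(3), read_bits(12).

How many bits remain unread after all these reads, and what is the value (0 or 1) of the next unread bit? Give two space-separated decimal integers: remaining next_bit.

Answer: 3 0

Derivation:
Read 1: bits[0:3] width=3 -> value=3 (bin 011); offset now 3 = byte 0 bit 3; 29 bits remain
Read 2: bits[3:6] width=3 -> value=5 (bin 101); offset now 6 = byte 0 bit 6; 26 bits remain
Read 3: bits[6:14] width=8 -> value=70 (bin 01000110); offset now 14 = byte 1 bit 6; 18 bits remain
Read 4: bits[14:17] width=3 -> value=7 (bin 111); offset now 17 = byte 2 bit 1; 15 bits remain
Read 5: bits[17:29] width=12 -> value=1272 (bin 010011111000); offset now 29 = byte 3 bit 5; 3 bits remain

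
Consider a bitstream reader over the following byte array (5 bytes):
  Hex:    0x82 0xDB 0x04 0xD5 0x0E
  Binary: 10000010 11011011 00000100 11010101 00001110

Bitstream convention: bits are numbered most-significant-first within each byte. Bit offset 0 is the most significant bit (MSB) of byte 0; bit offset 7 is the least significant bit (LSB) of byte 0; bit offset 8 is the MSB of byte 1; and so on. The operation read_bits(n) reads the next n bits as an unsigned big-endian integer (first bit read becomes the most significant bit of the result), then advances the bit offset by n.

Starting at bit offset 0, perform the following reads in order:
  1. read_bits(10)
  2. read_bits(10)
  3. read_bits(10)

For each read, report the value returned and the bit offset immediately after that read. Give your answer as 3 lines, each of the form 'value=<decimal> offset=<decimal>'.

Answer: value=523 offset=10
value=432 offset=20
value=309 offset=30

Derivation:
Read 1: bits[0:10] width=10 -> value=523 (bin 1000001011); offset now 10 = byte 1 bit 2; 30 bits remain
Read 2: bits[10:20] width=10 -> value=432 (bin 0110110000); offset now 20 = byte 2 bit 4; 20 bits remain
Read 3: bits[20:30] width=10 -> value=309 (bin 0100110101); offset now 30 = byte 3 bit 6; 10 bits remain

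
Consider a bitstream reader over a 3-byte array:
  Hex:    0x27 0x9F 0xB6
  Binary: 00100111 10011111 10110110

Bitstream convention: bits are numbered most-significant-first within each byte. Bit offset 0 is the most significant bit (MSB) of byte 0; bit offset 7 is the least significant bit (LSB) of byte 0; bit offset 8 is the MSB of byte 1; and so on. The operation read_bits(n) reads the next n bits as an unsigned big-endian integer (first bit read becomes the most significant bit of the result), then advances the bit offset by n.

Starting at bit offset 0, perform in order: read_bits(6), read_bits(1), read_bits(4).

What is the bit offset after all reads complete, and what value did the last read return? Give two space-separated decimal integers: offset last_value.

Read 1: bits[0:6] width=6 -> value=9 (bin 001001); offset now 6 = byte 0 bit 6; 18 bits remain
Read 2: bits[6:7] width=1 -> value=1 (bin 1); offset now 7 = byte 0 bit 7; 17 bits remain
Read 3: bits[7:11] width=4 -> value=12 (bin 1100); offset now 11 = byte 1 bit 3; 13 bits remain

Answer: 11 12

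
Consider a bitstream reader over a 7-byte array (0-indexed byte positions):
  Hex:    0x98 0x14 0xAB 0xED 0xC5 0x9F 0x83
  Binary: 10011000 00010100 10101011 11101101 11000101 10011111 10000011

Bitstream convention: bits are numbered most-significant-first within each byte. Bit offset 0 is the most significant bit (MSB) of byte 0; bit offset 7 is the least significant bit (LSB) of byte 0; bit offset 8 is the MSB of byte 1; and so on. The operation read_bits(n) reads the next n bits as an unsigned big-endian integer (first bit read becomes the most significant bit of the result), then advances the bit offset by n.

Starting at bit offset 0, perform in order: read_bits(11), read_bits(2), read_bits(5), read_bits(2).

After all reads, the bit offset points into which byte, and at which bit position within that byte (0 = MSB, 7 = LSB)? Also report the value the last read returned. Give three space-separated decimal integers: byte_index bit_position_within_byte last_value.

Read 1: bits[0:11] width=11 -> value=1216 (bin 10011000000); offset now 11 = byte 1 bit 3; 45 bits remain
Read 2: bits[11:13] width=2 -> value=2 (bin 10); offset now 13 = byte 1 bit 5; 43 bits remain
Read 3: bits[13:18] width=5 -> value=18 (bin 10010); offset now 18 = byte 2 bit 2; 38 bits remain
Read 4: bits[18:20] width=2 -> value=2 (bin 10); offset now 20 = byte 2 bit 4; 36 bits remain

Answer: 2 4 2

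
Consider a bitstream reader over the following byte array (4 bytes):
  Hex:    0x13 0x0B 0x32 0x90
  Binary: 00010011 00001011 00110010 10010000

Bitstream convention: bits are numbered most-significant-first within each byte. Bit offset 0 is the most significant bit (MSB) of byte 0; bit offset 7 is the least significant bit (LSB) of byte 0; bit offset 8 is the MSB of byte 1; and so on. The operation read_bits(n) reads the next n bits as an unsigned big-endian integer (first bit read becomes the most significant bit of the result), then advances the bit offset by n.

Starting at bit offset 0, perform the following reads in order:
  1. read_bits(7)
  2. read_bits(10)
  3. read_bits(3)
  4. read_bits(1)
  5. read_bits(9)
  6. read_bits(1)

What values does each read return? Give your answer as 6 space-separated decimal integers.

Answer: 9 534 3 0 164 0

Derivation:
Read 1: bits[0:7] width=7 -> value=9 (bin 0001001); offset now 7 = byte 0 bit 7; 25 bits remain
Read 2: bits[7:17] width=10 -> value=534 (bin 1000010110); offset now 17 = byte 2 bit 1; 15 bits remain
Read 3: bits[17:20] width=3 -> value=3 (bin 011); offset now 20 = byte 2 bit 4; 12 bits remain
Read 4: bits[20:21] width=1 -> value=0 (bin 0); offset now 21 = byte 2 bit 5; 11 bits remain
Read 5: bits[21:30] width=9 -> value=164 (bin 010100100); offset now 30 = byte 3 bit 6; 2 bits remain
Read 6: bits[30:31] width=1 -> value=0 (bin 0); offset now 31 = byte 3 bit 7; 1 bits remain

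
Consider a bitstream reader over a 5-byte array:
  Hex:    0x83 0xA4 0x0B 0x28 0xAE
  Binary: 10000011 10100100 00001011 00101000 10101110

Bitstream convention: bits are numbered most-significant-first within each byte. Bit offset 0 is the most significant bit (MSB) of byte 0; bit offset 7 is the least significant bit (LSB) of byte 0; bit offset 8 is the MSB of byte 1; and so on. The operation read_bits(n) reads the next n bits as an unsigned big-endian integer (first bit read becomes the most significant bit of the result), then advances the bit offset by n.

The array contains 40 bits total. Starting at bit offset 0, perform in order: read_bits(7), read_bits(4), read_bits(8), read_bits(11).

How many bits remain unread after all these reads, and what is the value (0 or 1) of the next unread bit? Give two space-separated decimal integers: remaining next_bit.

Answer: 10 0

Derivation:
Read 1: bits[0:7] width=7 -> value=65 (bin 1000001); offset now 7 = byte 0 bit 7; 33 bits remain
Read 2: bits[7:11] width=4 -> value=13 (bin 1101); offset now 11 = byte 1 bit 3; 29 bits remain
Read 3: bits[11:19] width=8 -> value=32 (bin 00100000); offset now 19 = byte 2 bit 3; 21 bits remain
Read 4: bits[19:30] width=11 -> value=714 (bin 01011001010); offset now 30 = byte 3 bit 6; 10 bits remain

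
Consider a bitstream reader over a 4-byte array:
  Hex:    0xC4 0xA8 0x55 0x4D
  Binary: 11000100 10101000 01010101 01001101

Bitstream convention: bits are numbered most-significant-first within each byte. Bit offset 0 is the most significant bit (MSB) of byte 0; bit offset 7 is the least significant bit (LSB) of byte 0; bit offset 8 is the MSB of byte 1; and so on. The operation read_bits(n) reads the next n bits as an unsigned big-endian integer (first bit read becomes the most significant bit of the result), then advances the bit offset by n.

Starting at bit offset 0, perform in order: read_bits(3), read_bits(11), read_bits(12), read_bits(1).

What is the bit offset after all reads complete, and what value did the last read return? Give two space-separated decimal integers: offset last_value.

Read 1: bits[0:3] width=3 -> value=6 (bin 110); offset now 3 = byte 0 bit 3; 29 bits remain
Read 2: bits[3:14] width=11 -> value=298 (bin 00100101010); offset now 14 = byte 1 bit 6; 18 bits remain
Read 3: bits[14:26] width=12 -> value=341 (bin 000101010101); offset now 26 = byte 3 bit 2; 6 bits remain
Read 4: bits[26:27] width=1 -> value=0 (bin 0); offset now 27 = byte 3 bit 3; 5 bits remain

Answer: 27 0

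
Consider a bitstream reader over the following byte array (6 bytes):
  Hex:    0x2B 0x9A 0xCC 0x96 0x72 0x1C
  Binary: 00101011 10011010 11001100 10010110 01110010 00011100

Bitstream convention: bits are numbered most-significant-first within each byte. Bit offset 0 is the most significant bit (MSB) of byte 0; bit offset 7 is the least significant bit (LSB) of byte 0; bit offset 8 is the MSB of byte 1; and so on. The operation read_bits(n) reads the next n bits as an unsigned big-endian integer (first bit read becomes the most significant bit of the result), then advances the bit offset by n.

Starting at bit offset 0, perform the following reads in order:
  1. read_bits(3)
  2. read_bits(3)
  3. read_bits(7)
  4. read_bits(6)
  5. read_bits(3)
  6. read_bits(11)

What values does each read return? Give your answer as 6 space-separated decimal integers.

Answer: 1 2 115 22 3 300

Derivation:
Read 1: bits[0:3] width=3 -> value=1 (bin 001); offset now 3 = byte 0 bit 3; 45 bits remain
Read 2: bits[3:6] width=3 -> value=2 (bin 010); offset now 6 = byte 0 bit 6; 42 bits remain
Read 3: bits[6:13] width=7 -> value=115 (bin 1110011); offset now 13 = byte 1 bit 5; 35 bits remain
Read 4: bits[13:19] width=6 -> value=22 (bin 010110); offset now 19 = byte 2 bit 3; 29 bits remain
Read 5: bits[19:22] width=3 -> value=3 (bin 011); offset now 22 = byte 2 bit 6; 26 bits remain
Read 6: bits[22:33] width=11 -> value=300 (bin 00100101100); offset now 33 = byte 4 bit 1; 15 bits remain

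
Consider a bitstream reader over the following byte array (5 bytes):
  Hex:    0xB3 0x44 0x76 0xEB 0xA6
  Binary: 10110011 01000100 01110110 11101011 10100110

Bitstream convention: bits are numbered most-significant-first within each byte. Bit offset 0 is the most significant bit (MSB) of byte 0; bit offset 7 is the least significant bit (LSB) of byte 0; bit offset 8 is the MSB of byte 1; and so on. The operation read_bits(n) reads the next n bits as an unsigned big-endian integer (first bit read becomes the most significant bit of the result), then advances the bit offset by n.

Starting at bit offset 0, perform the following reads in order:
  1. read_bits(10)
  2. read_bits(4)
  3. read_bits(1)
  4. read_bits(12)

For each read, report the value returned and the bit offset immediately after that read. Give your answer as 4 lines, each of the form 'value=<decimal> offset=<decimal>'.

Read 1: bits[0:10] width=10 -> value=717 (bin 1011001101); offset now 10 = byte 1 bit 2; 30 bits remain
Read 2: bits[10:14] width=4 -> value=1 (bin 0001); offset now 14 = byte 1 bit 6; 26 bits remain
Read 3: bits[14:15] width=1 -> value=0 (bin 0); offset now 15 = byte 1 bit 7; 25 bits remain
Read 4: bits[15:27] width=12 -> value=951 (bin 001110110111); offset now 27 = byte 3 bit 3; 13 bits remain

Answer: value=717 offset=10
value=1 offset=14
value=0 offset=15
value=951 offset=27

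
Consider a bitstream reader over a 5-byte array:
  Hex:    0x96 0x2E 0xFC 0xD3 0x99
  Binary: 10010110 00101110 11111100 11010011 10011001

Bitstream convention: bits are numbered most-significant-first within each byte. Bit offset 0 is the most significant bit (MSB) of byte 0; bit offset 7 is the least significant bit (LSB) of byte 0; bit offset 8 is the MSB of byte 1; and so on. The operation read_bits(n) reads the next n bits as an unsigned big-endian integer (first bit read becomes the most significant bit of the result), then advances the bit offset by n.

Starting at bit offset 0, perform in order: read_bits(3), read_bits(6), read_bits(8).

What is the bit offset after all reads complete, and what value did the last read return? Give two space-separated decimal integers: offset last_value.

Read 1: bits[0:3] width=3 -> value=4 (bin 100); offset now 3 = byte 0 bit 3; 37 bits remain
Read 2: bits[3:9] width=6 -> value=44 (bin 101100); offset now 9 = byte 1 bit 1; 31 bits remain
Read 3: bits[9:17] width=8 -> value=93 (bin 01011101); offset now 17 = byte 2 bit 1; 23 bits remain

Answer: 17 93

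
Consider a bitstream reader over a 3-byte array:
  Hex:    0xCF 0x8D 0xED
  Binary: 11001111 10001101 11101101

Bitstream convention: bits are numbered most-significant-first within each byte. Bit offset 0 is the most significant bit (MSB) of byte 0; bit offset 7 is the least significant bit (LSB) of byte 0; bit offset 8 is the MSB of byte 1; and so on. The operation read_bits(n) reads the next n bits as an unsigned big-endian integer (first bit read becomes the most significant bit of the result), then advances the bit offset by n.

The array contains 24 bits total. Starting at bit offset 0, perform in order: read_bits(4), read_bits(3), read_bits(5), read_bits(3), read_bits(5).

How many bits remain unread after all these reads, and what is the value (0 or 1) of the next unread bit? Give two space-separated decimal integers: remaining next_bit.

Answer: 4 1

Derivation:
Read 1: bits[0:4] width=4 -> value=12 (bin 1100); offset now 4 = byte 0 bit 4; 20 bits remain
Read 2: bits[4:7] width=3 -> value=7 (bin 111); offset now 7 = byte 0 bit 7; 17 bits remain
Read 3: bits[7:12] width=5 -> value=24 (bin 11000); offset now 12 = byte 1 bit 4; 12 bits remain
Read 4: bits[12:15] width=3 -> value=6 (bin 110); offset now 15 = byte 1 bit 7; 9 bits remain
Read 5: bits[15:20] width=5 -> value=30 (bin 11110); offset now 20 = byte 2 bit 4; 4 bits remain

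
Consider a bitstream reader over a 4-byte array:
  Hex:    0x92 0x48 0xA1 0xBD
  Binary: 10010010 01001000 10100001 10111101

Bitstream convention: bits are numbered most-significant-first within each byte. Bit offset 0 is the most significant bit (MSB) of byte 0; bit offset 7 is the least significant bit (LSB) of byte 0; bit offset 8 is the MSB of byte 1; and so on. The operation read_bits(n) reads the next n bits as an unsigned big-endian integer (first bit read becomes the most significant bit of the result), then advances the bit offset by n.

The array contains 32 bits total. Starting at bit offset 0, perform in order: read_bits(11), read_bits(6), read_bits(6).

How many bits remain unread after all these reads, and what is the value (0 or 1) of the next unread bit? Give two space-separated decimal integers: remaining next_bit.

Answer: 9 1

Derivation:
Read 1: bits[0:11] width=11 -> value=1170 (bin 10010010010); offset now 11 = byte 1 bit 3; 21 bits remain
Read 2: bits[11:17] width=6 -> value=17 (bin 010001); offset now 17 = byte 2 bit 1; 15 bits remain
Read 3: bits[17:23] width=6 -> value=16 (bin 010000); offset now 23 = byte 2 bit 7; 9 bits remain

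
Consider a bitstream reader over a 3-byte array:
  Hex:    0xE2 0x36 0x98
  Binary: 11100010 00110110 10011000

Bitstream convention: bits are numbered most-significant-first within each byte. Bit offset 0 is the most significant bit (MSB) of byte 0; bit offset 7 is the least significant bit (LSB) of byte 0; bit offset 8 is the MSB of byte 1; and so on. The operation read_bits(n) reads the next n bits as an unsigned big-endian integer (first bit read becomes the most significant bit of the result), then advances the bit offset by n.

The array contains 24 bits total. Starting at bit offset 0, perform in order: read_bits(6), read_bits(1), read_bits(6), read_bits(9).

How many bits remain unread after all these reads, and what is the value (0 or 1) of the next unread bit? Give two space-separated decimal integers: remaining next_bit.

Read 1: bits[0:6] width=6 -> value=56 (bin 111000); offset now 6 = byte 0 bit 6; 18 bits remain
Read 2: bits[6:7] width=1 -> value=1 (bin 1); offset now 7 = byte 0 bit 7; 17 bits remain
Read 3: bits[7:13] width=6 -> value=6 (bin 000110); offset now 13 = byte 1 bit 5; 11 bits remain
Read 4: bits[13:22] width=9 -> value=422 (bin 110100110); offset now 22 = byte 2 bit 6; 2 bits remain

Answer: 2 0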